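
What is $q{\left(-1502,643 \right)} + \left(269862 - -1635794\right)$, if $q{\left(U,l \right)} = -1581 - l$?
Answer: $1903432$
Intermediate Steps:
$q{\left(-1502,643 \right)} + \left(269862 - -1635794\right) = \left(-1581 - 643\right) + \left(269862 - -1635794\right) = \left(-1581 - 643\right) + \left(269862 + 1635794\right) = -2224 + 1905656 = 1903432$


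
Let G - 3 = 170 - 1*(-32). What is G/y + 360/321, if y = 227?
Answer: 49175/24289 ≈ 2.0246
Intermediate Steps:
G = 205 (G = 3 + (170 - 1*(-32)) = 3 + (170 + 32) = 3 + 202 = 205)
G/y + 360/321 = 205/227 + 360/321 = 205*(1/227) + 360*(1/321) = 205/227 + 120/107 = 49175/24289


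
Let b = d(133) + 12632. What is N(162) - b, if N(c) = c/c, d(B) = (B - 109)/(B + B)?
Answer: -1679935/133 ≈ -12631.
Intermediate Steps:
d(B) = (-109 + B)/(2*B) (d(B) = (-109 + B)/((2*B)) = (-109 + B)*(1/(2*B)) = (-109 + B)/(2*B))
N(c) = 1
b = 1680068/133 (b = (½)*(-109 + 133)/133 + 12632 = (½)*(1/133)*24 + 12632 = 12/133 + 12632 = 1680068/133 ≈ 12632.)
N(162) - b = 1 - 1*1680068/133 = 1 - 1680068/133 = -1679935/133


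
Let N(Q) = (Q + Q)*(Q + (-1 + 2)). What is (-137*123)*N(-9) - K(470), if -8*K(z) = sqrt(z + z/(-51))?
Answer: -2426544 + 5*sqrt(11985)/204 ≈ -2.4265e+6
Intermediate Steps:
N(Q) = 2*Q*(1 + Q) (N(Q) = (2*Q)*(Q + 1) = (2*Q)*(1 + Q) = 2*Q*(1 + Q))
K(z) = -5*sqrt(102)*sqrt(z)/408 (K(z) = -sqrt(z + z/(-51))/8 = -sqrt(z + z*(-1/51))/8 = -sqrt(z - z/51)/8 = -5*sqrt(102)*sqrt(z)/51/8 = -5*sqrt(102)*sqrt(z)/408)
(-137*123)*N(-9) - K(470) = (-137*123)*(2*(-9)*(1 - 9)) - (-5)*sqrt(102)*sqrt(470)/408 = -33702*(-9)*(-8) - (-5)*sqrt(11985)/204 = -16851*144 + 5*sqrt(11985)/204 = -2426544 + 5*sqrt(11985)/204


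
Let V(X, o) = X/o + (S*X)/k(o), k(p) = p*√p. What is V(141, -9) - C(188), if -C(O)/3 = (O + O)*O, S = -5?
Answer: 636145/3 - 235*I/9 ≈ 2.1205e+5 - 26.111*I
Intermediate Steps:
k(p) = p^(3/2)
C(O) = -6*O² (C(O) = -3*(O + O)*O = -3*2*O*O = -6*O²)
V(X, o) = X/o - 5*X/o^(3/2) (V(X, o) = X/o + (-5*X)/(o^(3/2)) = X/o + (-5*X)/o^(3/2) = X/o - 5*X/o^(3/2))
V(141, -9) - C(188) = (141/(-9) - 5*141/(-9)^(3/2)) - (-6)*188² = (141*(-⅑) - 5*141*I/27) - (-6)*35344 = (-47/3 - 235*I/9) - 1*(-212064) = (-47/3 - 235*I/9) + 212064 = 636145/3 - 235*I/9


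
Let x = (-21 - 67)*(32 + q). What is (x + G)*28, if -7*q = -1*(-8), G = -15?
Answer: -76452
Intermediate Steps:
q = -8/7 (q = -(-1)*(-8)/7 = -⅐*8 = -8/7 ≈ -1.1429)
x = -19008/7 (x = (-21 - 67)*(32 - 8/7) = -88*216/7 = -19008/7 ≈ -2715.4)
(x + G)*28 = (-19008/7 - 15)*28 = -19113/7*28 = -76452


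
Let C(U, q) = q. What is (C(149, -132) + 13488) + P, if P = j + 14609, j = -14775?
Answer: 13190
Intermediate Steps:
P = -166 (P = -14775 + 14609 = -166)
(C(149, -132) + 13488) + P = (-132 + 13488) - 166 = 13356 - 166 = 13190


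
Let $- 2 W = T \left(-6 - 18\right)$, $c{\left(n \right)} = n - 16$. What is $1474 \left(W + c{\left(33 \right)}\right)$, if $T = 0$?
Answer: $25058$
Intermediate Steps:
$c{\left(n \right)} = -16 + n$
$W = 0$ ($W = - \frac{0 \left(-6 - 18\right)}{2} = - \frac{0 \left(-24\right)}{2} = \left(- \frac{1}{2}\right) 0 = 0$)
$1474 \left(W + c{\left(33 \right)}\right) = 1474 \left(0 + \left(-16 + 33\right)\right) = 1474 \left(0 + 17\right) = 1474 \cdot 17 = 25058$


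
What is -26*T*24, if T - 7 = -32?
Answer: 15600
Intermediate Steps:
T = -25 (T = 7 - 32 = -25)
-26*T*24 = -26*(-25)*24 = 650*24 = 15600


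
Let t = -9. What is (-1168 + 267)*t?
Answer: 8109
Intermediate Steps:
(-1168 + 267)*t = (-1168 + 267)*(-9) = -901*(-9) = 8109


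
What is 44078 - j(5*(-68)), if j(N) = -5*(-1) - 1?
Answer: 44074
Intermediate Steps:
j(N) = 4 (j(N) = 5 - 1 = 4)
44078 - j(5*(-68)) = 44078 - 1*4 = 44078 - 4 = 44074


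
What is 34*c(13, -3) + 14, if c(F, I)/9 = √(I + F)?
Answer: 14 + 306*√10 ≈ 981.66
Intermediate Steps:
c(F, I) = 9*√(F + I) (c(F, I) = 9*√(I + F) = 9*√(F + I))
34*c(13, -3) + 14 = 34*(9*√(13 - 3)) + 14 = 34*(9*√10) + 14 = 306*√10 + 14 = 14 + 306*√10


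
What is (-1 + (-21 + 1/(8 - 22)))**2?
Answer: 95481/196 ≈ 487.15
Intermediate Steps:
(-1 + (-21 + 1/(8 - 22)))**2 = (-1 + (-21 + 1/(-14)))**2 = (-1 + (-21 - 1/14))**2 = (-1 - 295/14)**2 = (-309/14)**2 = 95481/196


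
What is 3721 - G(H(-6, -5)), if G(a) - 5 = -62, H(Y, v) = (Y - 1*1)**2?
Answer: 3778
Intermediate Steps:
H(Y, v) = (-1 + Y)**2 (H(Y, v) = (Y - 1)**2 = (-1 + Y)**2)
G(a) = -57 (G(a) = 5 - 62 = -57)
3721 - G(H(-6, -5)) = 3721 - 1*(-57) = 3721 + 57 = 3778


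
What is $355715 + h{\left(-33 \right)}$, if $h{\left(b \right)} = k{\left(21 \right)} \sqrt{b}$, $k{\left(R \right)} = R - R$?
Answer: $355715$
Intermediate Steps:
$k{\left(R \right)} = 0$
$h{\left(b \right)} = 0$ ($h{\left(b \right)} = 0 \sqrt{b} = 0$)
$355715 + h{\left(-33 \right)} = 355715 + 0 = 355715$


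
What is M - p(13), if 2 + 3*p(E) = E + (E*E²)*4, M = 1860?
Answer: -1073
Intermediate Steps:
p(E) = -⅔ + E/3 + 4*E³/3 (p(E) = -⅔ + (E + (E*E²)*4)/3 = -⅔ + (E + E³*4)/3 = -⅔ + (E + 4*E³)/3 = -⅔ + (E/3 + 4*E³/3) = -⅔ + E/3 + 4*E³/3)
M - p(13) = 1860 - (-⅔ + (⅓)*13 + (4/3)*13³) = 1860 - (-⅔ + 13/3 + (4/3)*2197) = 1860 - (-⅔ + 13/3 + 8788/3) = 1860 - 1*2933 = 1860 - 2933 = -1073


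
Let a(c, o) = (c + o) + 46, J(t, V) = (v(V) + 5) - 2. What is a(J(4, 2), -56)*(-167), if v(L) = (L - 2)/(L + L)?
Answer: 1169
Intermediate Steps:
v(L) = (-2 + L)/(2*L) (v(L) = (-2 + L)/((2*L)) = (-2 + L)*(1/(2*L)) = (-2 + L)/(2*L))
J(t, V) = 3 + (-2 + V)/(2*V) (J(t, V) = ((-2 + V)/(2*V) + 5) - 2 = (5 + (-2 + V)/(2*V)) - 2 = 3 + (-2 + V)/(2*V))
a(c, o) = 46 + c + o
a(J(4, 2), -56)*(-167) = (46 + (7/2 - 1/2) - 56)*(-167) = (46 + 3 - 56)*(-167) = -7*(-167) = 1169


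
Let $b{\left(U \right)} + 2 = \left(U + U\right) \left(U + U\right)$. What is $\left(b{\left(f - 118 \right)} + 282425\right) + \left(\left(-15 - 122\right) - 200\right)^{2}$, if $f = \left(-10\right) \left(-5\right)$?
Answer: $414488$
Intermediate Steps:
$f = 50$
$b{\left(U \right)} = -2 + 4 U^{2}$ ($b{\left(U \right)} = -2 + \left(U + U\right) \left(U + U\right) = -2 + 2 U 2 U = -2 + 4 U^{2}$)
$\left(b{\left(f - 118 \right)} + 282425\right) + \left(\left(-15 - 122\right) - 200\right)^{2} = \left(\left(-2 + 4 \left(50 - 118\right)^{2}\right) + 282425\right) + \left(\left(-15 - 122\right) - 200\right)^{2} = \left(\left(-2 + 4 \left(-68\right)^{2}\right) + 282425\right) + \left(-137 - 200\right)^{2} = \left(\left(-2 + 4 \cdot 4624\right) + 282425\right) + \left(-337\right)^{2} = \left(\left(-2 + 18496\right) + 282425\right) + 113569 = \left(18494 + 282425\right) + 113569 = 300919 + 113569 = 414488$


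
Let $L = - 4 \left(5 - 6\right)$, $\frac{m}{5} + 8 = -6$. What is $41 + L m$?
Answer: $-239$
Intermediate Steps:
$m = -70$ ($m = -40 + 5 \left(-6\right) = -40 - 30 = -70$)
$L = 4$ ($L = \left(-4\right) \left(-1\right) = 4$)
$41 + L m = 41 + 4 \left(-70\right) = 41 - 280 = -239$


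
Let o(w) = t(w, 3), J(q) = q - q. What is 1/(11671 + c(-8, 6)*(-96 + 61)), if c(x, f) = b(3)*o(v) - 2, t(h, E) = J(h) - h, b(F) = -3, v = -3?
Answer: 1/12056 ≈ 8.2946e-5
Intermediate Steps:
J(q) = 0
t(h, E) = -h (t(h, E) = 0 - h = -h)
o(w) = -w
c(x, f) = -11 (c(x, f) = -(-3)*(-3) - 2 = -3*3 - 2 = -9 - 2 = -11)
1/(11671 + c(-8, 6)*(-96 + 61)) = 1/(11671 - 11*(-96 + 61)) = 1/(11671 - 11*(-35)) = 1/(11671 + 385) = 1/12056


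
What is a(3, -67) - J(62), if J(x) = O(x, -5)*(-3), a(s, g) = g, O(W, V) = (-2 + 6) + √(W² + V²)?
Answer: -55 + 3*√3869 ≈ 131.60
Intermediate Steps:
O(W, V) = 4 + √(V² + W²)
J(x) = -12 - 3*√(25 + x²) (J(x) = (4 + √((-5)² + x²))*(-3) = (4 + √(25 + x²))*(-3) = -12 - 3*√(25 + x²))
a(3, -67) - J(62) = -67 - (-12 - 3*√(25 + 62²)) = -67 - (-12 - 3*√(25 + 3844)) = -67 - (-12 - 3*√3869) = -67 + (12 + 3*√3869) = -55 + 3*√3869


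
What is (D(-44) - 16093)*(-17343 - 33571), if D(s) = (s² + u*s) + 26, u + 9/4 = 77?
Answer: 886921880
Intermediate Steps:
u = 299/4 (u = -9/4 + 77 = 299/4 ≈ 74.750)
D(s) = 26 + s² + 299*s/4 (D(s) = (s² + 299*s/4) + 26 = 26 + s² + 299*s/4)
(D(-44) - 16093)*(-17343 - 33571) = ((26 + (-44)² + (299/4)*(-44)) - 16093)*(-17343 - 33571) = ((26 + 1936 - 3289) - 16093)*(-50914) = (-1327 - 16093)*(-50914) = -17420*(-50914) = 886921880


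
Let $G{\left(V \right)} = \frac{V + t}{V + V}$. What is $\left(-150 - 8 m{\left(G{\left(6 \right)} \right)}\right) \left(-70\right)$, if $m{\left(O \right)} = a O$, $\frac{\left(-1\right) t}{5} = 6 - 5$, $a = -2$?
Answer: $\frac{31220}{3} \approx 10407.0$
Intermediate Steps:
$t = -5$ ($t = - 5 \left(6 - 5\right) = \left(-5\right) 1 = -5$)
$G{\left(V \right)} = \frac{-5 + V}{2 V}$ ($G{\left(V \right)} = \frac{V - 5}{V + V} = \frac{-5 + V}{2 V}$)
$m{\left(O \right)} = - 2 O$
$\left(-150 - 8 m{\left(G{\left(6 \right)} \right)}\right) \left(-70\right) = \left(-150 - 8 \left(- 2 \frac{-5 + 6}{2 \cdot 6}\right)\right) \left(-70\right) = \left(-150 - 8 \left(- 2 \cdot \frac{1}{2} \cdot \frac{1}{6} \cdot 1\right)\right) \left(-70\right) = \left(-150 - 8 \left(\left(-2\right) \frac{1}{12}\right)\right) \left(-70\right) = \left(-150 - - \frac{4}{3}\right) \left(-70\right) = \left(-150 + \frac{4}{3}\right) \left(-70\right) = \left(- \frac{446}{3}\right) \left(-70\right) = \frac{31220}{3}$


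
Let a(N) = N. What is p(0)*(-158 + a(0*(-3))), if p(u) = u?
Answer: 0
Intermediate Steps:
p(0)*(-158 + a(0*(-3))) = 0*(-158 + 0*(-3)) = 0*(-158 + 0) = 0*(-158) = 0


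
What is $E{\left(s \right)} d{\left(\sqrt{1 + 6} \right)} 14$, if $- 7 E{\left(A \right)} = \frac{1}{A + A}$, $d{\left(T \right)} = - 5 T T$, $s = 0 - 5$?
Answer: $-7$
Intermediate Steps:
$s = -5$ ($s = 0 - 5 = -5$)
$d{\left(T \right)} = - 5 T^{2}$
$E{\left(A \right)} = - \frac{1}{14 A}$ ($E{\left(A \right)} = - \frac{1}{7 \left(A + A\right)} = - \frac{1}{7 \cdot 2 A} = - \frac{\frac{1}{2} \frac{1}{A}}{7} = - \frac{1}{14 A}$)
$E{\left(s \right)} d{\left(\sqrt{1 + 6} \right)} 14 = - \frac{1}{14 \left(-5\right)} \left(- 5 \left(\sqrt{1 + 6}\right)^{2}\right) 14 = \left(- \frac{1}{14}\right) \left(- \frac{1}{5}\right) \left(- 5 \left(\sqrt{7}\right)^{2}\right) 14 = \frac{\left(-5\right) 7}{70} \cdot 14 = \frac{1}{70} \left(-35\right) 14 = \left(- \frac{1}{2}\right) 14 = -7$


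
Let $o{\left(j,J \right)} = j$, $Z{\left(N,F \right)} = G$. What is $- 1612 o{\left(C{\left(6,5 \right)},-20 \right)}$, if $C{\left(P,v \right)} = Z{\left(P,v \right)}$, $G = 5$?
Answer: $-8060$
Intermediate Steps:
$Z{\left(N,F \right)} = 5$
$C{\left(P,v \right)} = 5$
$- 1612 o{\left(C{\left(6,5 \right)},-20 \right)} = \left(-1612\right) 5 = -8060$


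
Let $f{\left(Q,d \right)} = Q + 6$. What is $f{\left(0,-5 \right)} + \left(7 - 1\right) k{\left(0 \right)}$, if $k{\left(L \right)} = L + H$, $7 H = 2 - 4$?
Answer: $\frac{30}{7} \approx 4.2857$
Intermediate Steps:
$H = - \frac{2}{7}$ ($H = \frac{2 - 4}{7} = \frac{1}{7} \left(-2\right) = - \frac{2}{7} \approx -0.28571$)
$f{\left(Q,d \right)} = 6 + Q$
$k{\left(L \right)} = - \frac{2}{7} + L$ ($k{\left(L \right)} = L - \frac{2}{7} = - \frac{2}{7} + L$)
$f{\left(0,-5 \right)} + \left(7 - 1\right) k{\left(0 \right)} = \left(6 + 0\right) + \left(7 - 1\right) \left(- \frac{2}{7} + 0\right) = 6 + 6 \left(- \frac{2}{7}\right) = 6 - \frac{12}{7} = \frac{30}{7}$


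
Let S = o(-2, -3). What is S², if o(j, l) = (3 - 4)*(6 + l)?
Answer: 9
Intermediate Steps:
o(j, l) = -6 - l (o(j, l) = -(6 + l) = -6 - l)
S = -3 (S = -6 - 1*(-3) = -6 + 3 = -3)
S² = (-3)² = 9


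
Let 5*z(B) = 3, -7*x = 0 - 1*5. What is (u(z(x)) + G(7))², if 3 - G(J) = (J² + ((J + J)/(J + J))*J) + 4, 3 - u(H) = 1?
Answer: 3025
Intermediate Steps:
x = 5/7 (x = -(0 - 1*5)/7 = -(0 - 5)/7 = -⅐*(-5) = 5/7 ≈ 0.71429)
z(B) = ⅗ (z(B) = (⅕)*3 = ⅗)
u(H) = 2 (u(H) = 3 - 1*1 = 3 - 1 = 2)
G(J) = -1 - J - J² (G(J) = 3 - ((J² + ((J + J)/(J + J))*J) + 4) = 3 - ((J² + ((2*J)/((2*J)))*J) + 4) = 3 - ((J² + ((2*J)*(1/(2*J)))*J) + 4) = 3 - ((J² + 1*J) + 4) = 3 - ((J² + J) + 4) = 3 - ((J + J²) + 4) = 3 - (4 + J + J²) = 3 + (-4 - J - J²) = -1 - J - J²)
(u(z(x)) + G(7))² = (2 + (-1 - 1*7 - 1*7²))² = (2 + (-1 - 7 - 1*49))² = (2 + (-1 - 7 - 49))² = (2 - 57)² = (-55)² = 3025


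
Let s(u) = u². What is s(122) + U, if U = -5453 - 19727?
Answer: -10296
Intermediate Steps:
U = -25180
s(122) + U = 122² - 25180 = 14884 - 25180 = -10296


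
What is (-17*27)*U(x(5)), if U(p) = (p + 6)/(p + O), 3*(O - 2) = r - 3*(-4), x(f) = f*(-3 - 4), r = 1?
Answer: -39933/86 ≈ -464.34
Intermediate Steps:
x(f) = -7*f (x(f) = f*(-7) = -7*f)
O = 19/3 (O = 2 + (1 - 3*(-4))/3 = 2 + (1 + 12)/3 = 2 + (1/3)*13 = 2 + 13/3 = 19/3 ≈ 6.3333)
U(p) = (6 + p)/(19/3 + p) (U(p) = (p + 6)/(p + 19/3) = (6 + p)/(19/3 + p))
(-17*27)*U(x(5)) = (-17*27)*(3*(6 - 7*5)/(19 + 3*(-7*5))) = -1377*(6 - 35)/(19 + 3*(-35)) = -1377*(-29)/(19 - 105) = -1377*(-29)/(-86) = -1377*(-1)*(-29)/86 = -459*87/86 = -39933/86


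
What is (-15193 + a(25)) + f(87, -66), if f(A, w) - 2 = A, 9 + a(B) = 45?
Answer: -15068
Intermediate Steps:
a(B) = 36 (a(B) = -9 + 45 = 36)
f(A, w) = 2 + A
(-15193 + a(25)) + f(87, -66) = (-15193 + 36) + (2 + 87) = -15157 + 89 = -15068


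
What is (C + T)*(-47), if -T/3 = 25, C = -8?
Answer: 3901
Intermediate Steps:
T = -75 (T = -3*25 = -75)
(C + T)*(-47) = (-8 - 75)*(-47) = -83*(-47) = 3901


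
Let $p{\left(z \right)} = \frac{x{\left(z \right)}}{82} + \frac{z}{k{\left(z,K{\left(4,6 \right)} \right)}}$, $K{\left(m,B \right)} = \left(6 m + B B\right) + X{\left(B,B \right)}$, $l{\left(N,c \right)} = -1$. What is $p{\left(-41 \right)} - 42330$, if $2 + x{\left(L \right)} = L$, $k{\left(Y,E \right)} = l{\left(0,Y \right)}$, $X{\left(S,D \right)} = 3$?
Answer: $- \frac{3467741}{82} \approx -42290.0$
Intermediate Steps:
$K{\left(m,B \right)} = 3 + B^{2} + 6 m$ ($K{\left(m,B \right)} = \left(6 m + B B\right) + 3 = \left(6 m + B^{2}\right) + 3 = \left(B^{2} + 6 m\right) + 3 = 3 + B^{2} + 6 m$)
$k{\left(Y,E \right)} = -1$
$x{\left(L \right)} = -2 + L$
$p{\left(z \right)} = - \frac{1}{41} - \frac{81 z}{82}$ ($p{\left(z \right)} = \frac{-2 + z}{82} + \frac{z}{-1} = \left(-2 + z\right) \frac{1}{82} + z \left(-1\right) = \left(- \frac{1}{41} + \frac{z}{82}\right) - z = - \frac{1}{41} - \frac{81 z}{82}$)
$p{\left(-41 \right)} - 42330 = \left(- \frac{1}{41} - - \frac{81}{2}\right) - 42330 = \left(- \frac{1}{41} + \frac{81}{2}\right) - 42330 = \frac{3319}{82} - 42330 = - \frac{3467741}{82}$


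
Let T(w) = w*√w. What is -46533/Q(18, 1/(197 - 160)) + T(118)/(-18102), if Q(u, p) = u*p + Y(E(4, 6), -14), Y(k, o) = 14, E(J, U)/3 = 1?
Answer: -1721721/536 - 59*√118/9051 ≈ -3212.2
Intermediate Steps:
E(J, U) = 3 (E(J, U) = 3*1 = 3)
T(w) = w^(3/2)
Q(u, p) = 14 + p*u (Q(u, p) = u*p + 14 = p*u + 14 = 14 + p*u)
-46533/Q(18, 1/(197 - 160)) + T(118)/(-18102) = -46533/(14 + 18/(197 - 160)) + 118^(3/2)/(-18102) = -46533/(14 + 18/37) + (118*√118)*(-1/18102) = -46533/(14 + (1/37)*18) - 59*√118/9051 = -46533/(14 + 18/37) - 59*√118/9051 = -46533/536/37 - 59*√118/9051 = -46533*37/536 - 59*√118/9051 = -1721721/536 - 59*√118/9051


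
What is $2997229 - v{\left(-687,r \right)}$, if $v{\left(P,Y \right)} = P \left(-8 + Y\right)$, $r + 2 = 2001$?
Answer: $4365046$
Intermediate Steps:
$r = 1999$ ($r = -2 + 2001 = 1999$)
$2997229 - v{\left(-687,r \right)} = 2997229 - - 687 \left(-8 + 1999\right) = 2997229 - \left(-687\right) 1991 = 2997229 - -1367817 = 2997229 + 1367817 = 4365046$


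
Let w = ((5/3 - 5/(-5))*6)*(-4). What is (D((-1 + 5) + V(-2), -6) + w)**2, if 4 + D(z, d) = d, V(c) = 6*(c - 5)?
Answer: 5476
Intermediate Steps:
V(c) = -30 + 6*c (V(c) = 6*(-5 + c) = -30 + 6*c)
D(z, d) = -4 + d
w = -64 (w = ((5*(1/3) - 5*(-1/5))*6)*(-4) = ((5/3 + 1)*6)*(-4) = ((8/3)*6)*(-4) = 16*(-4) = -64)
(D((-1 + 5) + V(-2), -6) + w)**2 = ((-4 - 6) - 64)**2 = (-10 - 64)**2 = (-74)**2 = 5476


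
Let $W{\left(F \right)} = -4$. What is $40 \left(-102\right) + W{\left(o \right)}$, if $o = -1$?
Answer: $-4084$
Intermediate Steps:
$40 \left(-102\right) + W{\left(o \right)} = 40 \left(-102\right) - 4 = -4080 - 4 = -4084$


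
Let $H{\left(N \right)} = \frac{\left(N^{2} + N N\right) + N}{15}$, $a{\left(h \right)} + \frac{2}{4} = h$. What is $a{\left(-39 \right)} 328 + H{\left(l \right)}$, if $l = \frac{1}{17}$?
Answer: $- \frac{56164241}{4335} \approx -12956.0$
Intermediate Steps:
$a{\left(h \right)} = - \frac{1}{2} + h$
$l = \frac{1}{17} \approx 0.058824$
$H{\left(N \right)} = \frac{N}{15} + \frac{2 N^{2}}{15}$ ($H{\left(N \right)} = \left(\left(N^{2} + N^{2}\right) + N\right) \frac{1}{15} = \left(2 N^{2} + N\right) \frac{1}{15} = \left(N + 2 N^{2}\right) \frac{1}{15} = \frac{N}{15} + \frac{2 N^{2}}{15}$)
$a{\left(-39 \right)} 328 + H{\left(l \right)} = \left(- \frac{1}{2} - 39\right) 328 + \frac{1}{15} \cdot \frac{1}{17} \left(1 + 2 \cdot \frac{1}{17}\right) = \left(- \frac{79}{2}\right) 328 + \frac{1}{15} \cdot \frac{1}{17} \left(1 + \frac{2}{17}\right) = -12956 + \frac{1}{15} \cdot \frac{1}{17} \cdot \frac{19}{17} = -12956 + \frac{19}{4335} = - \frac{56164241}{4335}$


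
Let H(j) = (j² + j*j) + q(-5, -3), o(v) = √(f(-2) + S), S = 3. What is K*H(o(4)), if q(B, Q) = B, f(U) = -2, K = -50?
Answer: 150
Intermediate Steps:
o(v) = 1 (o(v) = √(-2 + 3) = √1 = 1)
H(j) = -5 + 2*j² (H(j) = (j² + j*j) - 5 = (j² + j²) - 5 = 2*j² - 5 = -5 + 2*j²)
K*H(o(4)) = -50*(-5 + 2*1²) = -50*(-5 + 2*1) = -50*(-5 + 2) = -50*(-3) = 150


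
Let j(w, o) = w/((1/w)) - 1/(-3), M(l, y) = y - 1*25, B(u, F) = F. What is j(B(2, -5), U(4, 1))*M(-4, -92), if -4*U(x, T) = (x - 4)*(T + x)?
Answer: -2964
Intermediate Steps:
M(l, y) = -25 + y (M(l, y) = y - 25 = -25 + y)
U(x, T) = -(-4 + x)*(T + x)/4 (U(x, T) = -(x - 4)*(T + x)/4 = -(-4 + x)*(T + x)/4)
j(w, o) = ⅓ + w² (j(w, o) = w/(1/w) - 1*(-⅓) = w*w + ⅓ = w² + ⅓ = ⅓ + w²)
j(B(2, -5), U(4, 1))*M(-4, -92) = (⅓ + (-5)²)*(-25 - 92) = (⅓ + 25)*(-117) = (76/3)*(-117) = -2964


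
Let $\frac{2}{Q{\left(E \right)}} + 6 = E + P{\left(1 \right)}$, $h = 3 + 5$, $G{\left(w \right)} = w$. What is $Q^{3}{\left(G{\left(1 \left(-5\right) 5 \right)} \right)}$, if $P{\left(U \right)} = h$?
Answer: $- \frac{8}{12167} \approx -0.00065752$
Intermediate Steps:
$h = 8$
$P{\left(U \right)} = 8$
$Q{\left(E \right)} = \frac{2}{2 + E}$ ($Q{\left(E \right)} = \frac{2}{-6 + \left(E + 8\right)} = \frac{2}{-6 + \left(8 + E\right)} = \frac{2}{2 + E}$)
$Q^{3}{\left(G{\left(1 \left(-5\right) 5 \right)} \right)} = \left(\frac{2}{2 + 1 \left(-5\right) 5}\right)^{3} = \left(\frac{2}{2 - 25}\right)^{3} = \left(\frac{2}{-23}\right)^{3} = \left(2 \left(- \frac{1}{23}\right)\right)^{3} = \left(- \frac{2}{23}\right)^{3} = - \frac{8}{12167}$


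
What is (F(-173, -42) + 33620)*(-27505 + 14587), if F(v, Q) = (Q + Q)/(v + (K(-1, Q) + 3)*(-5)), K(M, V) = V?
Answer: -4776792204/11 ≈ -4.3425e+8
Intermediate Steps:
F(v, Q) = 2*Q/(-15 + v - 5*Q) (F(v, Q) = (Q + Q)/(v + (Q + 3)*(-5)) = (2*Q)/(v + (3 + Q)*(-5)) = (2*Q)/(v + (-15 - 5*Q)) = (2*Q)/(-15 + v - 5*Q) = 2*Q/(-15 + v - 5*Q))
(F(-173, -42) + 33620)*(-27505 + 14587) = (2*(-42)/(-15 - 173 - 5*(-42)) + 33620)*(-27505 + 14587) = (2*(-42)/(-15 - 173 + 210) + 33620)*(-12918) = (2*(-42)/22 + 33620)*(-12918) = (2*(-42)*(1/22) + 33620)*(-12918) = (-42/11 + 33620)*(-12918) = (369778/11)*(-12918) = -4776792204/11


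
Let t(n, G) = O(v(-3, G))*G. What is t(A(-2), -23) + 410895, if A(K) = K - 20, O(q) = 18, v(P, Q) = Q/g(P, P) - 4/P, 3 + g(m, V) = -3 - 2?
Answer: 410481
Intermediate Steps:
g(m, V) = -8 (g(m, V) = -3 + (-3 - 2) = -3 - 5 = -8)
v(P, Q) = -4/P - Q/8 (v(P, Q) = Q/(-8) - 4/P = Q*(-⅛) - 4/P = -Q/8 - 4/P = -4/P - Q/8)
A(K) = -20 + K
t(n, G) = 18*G
t(A(-2), -23) + 410895 = 18*(-23) + 410895 = -414 + 410895 = 410481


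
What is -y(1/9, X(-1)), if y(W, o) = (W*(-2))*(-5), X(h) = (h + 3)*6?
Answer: -10/9 ≈ -1.1111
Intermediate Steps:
X(h) = 18 + 6*h (X(h) = (3 + h)*6 = 18 + 6*h)
y(W, o) = 10*W (y(W, o) = -2*W*(-5) = 10*W)
-y(1/9, X(-1)) = -10/9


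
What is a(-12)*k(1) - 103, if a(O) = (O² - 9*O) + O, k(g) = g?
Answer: 137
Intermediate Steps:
a(O) = O² - 8*O
a(-12)*k(1) - 103 = -12*(-8 - 12)*1 - 103 = -12*(-20)*1 - 103 = 240*1 - 103 = 240 - 103 = 137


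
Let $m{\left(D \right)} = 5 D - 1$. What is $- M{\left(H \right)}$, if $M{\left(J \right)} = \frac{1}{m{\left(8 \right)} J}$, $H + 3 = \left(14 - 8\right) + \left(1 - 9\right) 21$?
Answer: $\frac{1}{6435} \approx 0.0001554$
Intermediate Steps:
$m{\left(D \right)} = -1 + 5 D$
$H = -165$ ($H = -3 + \left(\left(14 - 8\right) + \left(1 - 9\right) 21\right) = -3 + \left(6 + \left(1 - 9\right) 21\right) = -3 + \left(6 - 168\right) = -3 - 162 = -165$)
$M{\left(J \right)} = \frac{1}{39 J}$ ($M{\left(J \right)} = \frac{1}{\left(-1 + 5 \cdot 8\right) J} = \frac{1}{\left(-1 + 40\right) J} = \frac{1}{39 J}$)
$- M{\left(H \right)} = - \frac{1}{39 \left(-165\right)} = - \frac{-1}{39 \cdot 165} = \left(-1\right) \left(- \frac{1}{6435}\right) = \frac{1}{6435}$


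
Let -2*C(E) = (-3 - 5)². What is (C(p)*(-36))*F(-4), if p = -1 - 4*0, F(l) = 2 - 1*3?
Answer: -1152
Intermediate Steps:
F(l) = -1 (F(l) = 2 - 3 = -1)
p = -1 (p = -1 + 0 = -1)
C(E) = -32 (C(E) = -(-3 - 5)²/2 = -½*(-8)² = -½*64 = -32)
(C(p)*(-36))*F(-4) = -32*(-36)*(-1) = 1152*(-1) = -1152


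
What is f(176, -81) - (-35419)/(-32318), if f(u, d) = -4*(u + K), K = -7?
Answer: -21882387/32318 ≈ -677.10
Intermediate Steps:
f(u, d) = 28 - 4*u (f(u, d) = -4*(u - 7) = -4*(-7 + u) = 28 - 4*u)
f(176, -81) - (-35419)/(-32318) = (28 - 4*176) - (-35419)/(-32318) = (28 - 704) - (-35419)*(-1)/32318 = -676 - 1*35419/32318 = -676 - 35419/32318 = -21882387/32318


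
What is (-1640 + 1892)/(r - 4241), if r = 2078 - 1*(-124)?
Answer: -252/2039 ≈ -0.12359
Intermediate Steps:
r = 2202 (r = 2078 + 124 = 2202)
(-1640 + 1892)/(r - 4241) = (-1640 + 1892)/(2202 - 4241) = 252/(-2039) = 252*(-1/2039) = -252/2039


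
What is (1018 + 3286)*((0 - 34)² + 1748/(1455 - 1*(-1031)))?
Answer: 6188213728/1243 ≈ 4.9784e+6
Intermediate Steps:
(1018 + 3286)*((0 - 34)² + 1748/(1455 - 1*(-1031))) = 4304*((-34)² + 1748/(1455 + 1031)) = 4304*(1156 + 1748/2486) = 4304*(1156 + 1748*(1/2486)) = 4304*(1156 + 874/1243) = 4304*(1437782/1243) = 6188213728/1243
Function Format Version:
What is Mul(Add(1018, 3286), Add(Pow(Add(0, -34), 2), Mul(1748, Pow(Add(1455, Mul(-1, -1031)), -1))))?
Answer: Rational(6188213728, 1243) ≈ 4.9784e+6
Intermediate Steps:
Mul(Add(1018, 3286), Add(Pow(Add(0, -34), 2), Mul(1748, Pow(Add(1455, Mul(-1, -1031)), -1)))) = Mul(4304, Add(Pow(-34, 2), Mul(1748, Pow(Add(1455, 1031), -1)))) = Mul(4304, Add(1156, Mul(1748, Pow(2486, -1)))) = Mul(4304, Add(1156, Mul(1748, Rational(1, 2486)))) = Mul(4304, Add(1156, Rational(874, 1243))) = Mul(4304, Rational(1437782, 1243)) = Rational(6188213728, 1243)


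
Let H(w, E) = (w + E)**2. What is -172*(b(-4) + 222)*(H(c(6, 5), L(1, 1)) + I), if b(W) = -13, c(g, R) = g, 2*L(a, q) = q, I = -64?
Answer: 781869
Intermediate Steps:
L(a, q) = q/2
H(w, E) = (E + w)**2
-172*(b(-4) + 222)*(H(c(6, 5), L(1, 1)) + I) = -172*(-13 + 222)*(((1/2)*1 + 6)**2 - 64) = -35948*((1/2 + 6)**2 - 64) = -35948*((13/2)**2 - 64) = -35948*(169/4 - 64) = -35948*(-87)/4 = -172*(-18183/4) = 781869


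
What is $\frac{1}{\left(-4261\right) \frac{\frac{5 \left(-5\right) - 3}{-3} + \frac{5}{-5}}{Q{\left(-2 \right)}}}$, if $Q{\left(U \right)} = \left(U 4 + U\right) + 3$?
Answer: $\frac{21}{106525} \approx 0.00019714$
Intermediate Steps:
$Q{\left(U \right)} = 3 + 5 U$ ($Q{\left(U \right)} = \left(4 U + U\right) + 3 = 5 U + 3 = 3 + 5 U$)
$\frac{1}{\left(-4261\right) \frac{\frac{5 \left(-5\right) - 3}{-3} + \frac{5}{-5}}{Q{\left(-2 \right)}}} = \frac{1}{\left(-4261\right) \frac{\frac{5 \left(-5\right) - 3}{-3} + \frac{5}{-5}}{3 + 5 \left(-2\right)}} = \frac{1}{\left(-4261\right) \frac{\left(-25 - 3\right) \left(- \frac{1}{3}\right) + 5 \left(- \frac{1}{5}\right)}{3 - 10}} = \frac{1}{\left(-4261\right) \frac{\left(-28\right) \left(- \frac{1}{3}\right) - 1}{-7}} = \frac{1}{\left(-4261\right) \left(\frac{28}{3} - 1\right) \left(- \frac{1}{7}\right)} = \frac{1}{\left(-4261\right) \frac{25}{3} \left(- \frac{1}{7}\right)} = \frac{1}{\left(-4261\right) \left(- \frac{25}{21}\right)} = \frac{1}{\frac{106525}{21}} = \frac{21}{106525}$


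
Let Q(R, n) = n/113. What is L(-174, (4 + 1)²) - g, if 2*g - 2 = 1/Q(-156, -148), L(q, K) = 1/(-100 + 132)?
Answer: -695/1184 ≈ -0.58699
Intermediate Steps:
Q(R, n) = n/113 (Q(R, n) = n*(1/113) = n/113)
L(q, K) = 1/32
g = 183/296 (g = 1 + 1/(2*(((1/113)*(-148)))) = 1 + 1/(2*(-148/113)) = 1 + (½)*(-113/148) = 1 - 113/296 = 183/296 ≈ 0.61824)
L(-174, (4 + 1)²) - g = 1/32 - 1*183/296 = 1/32 - 183/296 = -695/1184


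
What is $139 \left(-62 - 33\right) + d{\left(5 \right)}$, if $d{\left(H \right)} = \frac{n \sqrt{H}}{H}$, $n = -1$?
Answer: $-13205 - \frac{\sqrt{5}}{5} \approx -13205.0$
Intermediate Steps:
$d{\left(H \right)} = - \frac{1}{\sqrt{H}}$ ($d{\left(H \right)} = \frac{\left(-1\right) \sqrt{H}}{H} = - \frac{1}{\sqrt{H}}$)
$139 \left(-62 - 33\right) + d{\left(5 \right)} = 139 \left(-62 - 33\right) - \frac{1}{\sqrt{5}} = 139 \left(-62 - 33\right) - \frac{\sqrt{5}}{5} = 139 \left(-95\right) - \frac{\sqrt{5}}{5} = -13205 - \frac{\sqrt{5}}{5}$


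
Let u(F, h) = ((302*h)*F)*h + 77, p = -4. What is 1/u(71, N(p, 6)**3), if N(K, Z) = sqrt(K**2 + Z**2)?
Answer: 1/3014916813 ≈ 3.3168e-10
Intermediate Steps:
u(F, h) = 77 + 302*F*h**2 (u(F, h) = (302*F*h)*h + 77 = 302*F*h**2 + 77 = 77 + 302*F*h**2)
1/u(71, N(p, 6)**3) = 1/(77 + 302*71*((sqrt((-4)**2 + 6**2))**3)**2) = 1/(77 + 302*71*((sqrt(16 + 36))**3)**2) = 1/(77 + 302*71*((sqrt(52))**3)**2) = 1/(77 + 302*71*((2*sqrt(13))**3)**2) = 1/(77 + 302*71*(104*sqrt(13))**2) = 1/(77 + 302*71*140608) = 1/(77 + 3014916736) = 1/3014916813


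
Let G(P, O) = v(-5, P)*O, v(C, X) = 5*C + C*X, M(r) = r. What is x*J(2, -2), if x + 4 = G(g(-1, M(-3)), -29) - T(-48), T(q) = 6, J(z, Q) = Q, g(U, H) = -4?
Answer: -270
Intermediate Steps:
G(P, O) = O*(-25 - 5*P) (G(P, O) = (-5*(5 + P))*O = (-25 - 5*P)*O = O*(-25 - 5*P))
x = 135 (x = -4 + (5*(-29)*(-5 - 1*(-4)) - 1*6) = -4 + (5*(-29)*(-5 + 4) - 6) = -4 + (5*(-29)*(-1) - 6) = -4 + (145 - 6) = -4 + 139 = 135)
x*J(2, -2) = 135*(-2) = -270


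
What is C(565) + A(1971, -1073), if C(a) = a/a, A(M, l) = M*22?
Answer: 43363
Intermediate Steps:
A(M, l) = 22*M
C(a) = 1
C(565) + A(1971, -1073) = 1 + 22*1971 = 1 + 43362 = 43363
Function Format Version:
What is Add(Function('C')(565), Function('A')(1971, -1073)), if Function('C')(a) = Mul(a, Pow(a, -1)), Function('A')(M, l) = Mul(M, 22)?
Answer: 43363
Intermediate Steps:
Function('A')(M, l) = Mul(22, M)
Function('C')(a) = 1
Add(Function('C')(565), Function('A')(1971, -1073)) = Add(1, Mul(22, 1971)) = Add(1, 43362) = 43363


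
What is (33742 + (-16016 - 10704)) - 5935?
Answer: 1087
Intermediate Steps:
(33742 + (-16016 - 10704)) - 5935 = (33742 - 26720) - 5935 = 7022 - 5935 = 1087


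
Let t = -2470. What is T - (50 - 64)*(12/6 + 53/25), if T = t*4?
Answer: -245558/25 ≈ -9822.3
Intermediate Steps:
T = -9880 (T = -2470*4 = -9880)
T - (50 - 64)*(12/6 + 53/25) = -9880 - (50 - 64)*(12/6 + 53/25) = -9880 - (-14)*(12*(⅙) + 53*(1/25)) = -9880 - (-14)*(2 + 53/25) = -9880 - (-14)*103/25 = -9880 - 1*(-1442/25) = -9880 + 1442/25 = -245558/25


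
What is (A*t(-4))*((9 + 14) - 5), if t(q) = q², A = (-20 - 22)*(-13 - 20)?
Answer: 399168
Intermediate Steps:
A = 1386 (A = -42*(-33) = 1386)
(A*t(-4))*((9 + 14) - 5) = (1386*(-4)²)*((9 + 14) - 5) = (1386*16)*(23 - 5) = 22176*18 = 399168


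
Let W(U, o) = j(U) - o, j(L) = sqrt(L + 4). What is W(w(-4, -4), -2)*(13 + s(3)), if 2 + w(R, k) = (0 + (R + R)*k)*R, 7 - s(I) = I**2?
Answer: 22 + 33*I*sqrt(14) ≈ 22.0 + 123.47*I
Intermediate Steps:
s(I) = 7 - I**2
j(L) = sqrt(4 + L)
w(R, k) = -2 + 2*k*R**2 (w(R, k) = -2 + (0 + (R + R)*k)*R = -2 + (0 + (2*R)*k)*R = -2 + (0 + 2*R*k)*R = -2 + (2*R*k)*R = -2 + 2*k*R**2)
W(U, o) = sqrt(4 + U) - o
W(w(-4, -4), -2)*(13 + s(3)) = (sqrt(4 + (-2 + 2*(-4)*(-4)**2)) - 1*(-2))*(13 + (7 - 1*3**2)) = (sqrt(4 + (-2 + 2*(-4)*16)) + 2)*(13 + (7 - 1*9)) = (sqrt(4 + (-2 - 128)) + 2)*(13 + (7 - 9)) = (sqrt(4 - 130) + 2)*(13 - 2) = (sqrt(-126) + 2)*11 = (3*I*sqrt(14) + 2)*11 = (2 + 3*I*sqrt(14))*11 = 22 + 33*I*sqrt(14)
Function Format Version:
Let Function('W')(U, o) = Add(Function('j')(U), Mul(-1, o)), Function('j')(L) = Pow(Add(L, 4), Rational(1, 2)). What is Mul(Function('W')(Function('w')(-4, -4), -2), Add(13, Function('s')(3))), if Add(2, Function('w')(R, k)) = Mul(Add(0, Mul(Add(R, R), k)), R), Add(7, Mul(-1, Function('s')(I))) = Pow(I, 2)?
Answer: Add(22, Mul(33, I, Pow(14, Rational(1, 2)))) ≈ Add(22.000, Mul(123.47, I))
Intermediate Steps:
Function('s')(I) = Add(7, Mul(-1, Pow(I, 2)))
Function('j')(L) = Pow(Add(4, L), Rational(1, 2))
Function('w')(R, k) = Add(-2, Mul(2, k, Pow(R, 2))) (Function('w')(R, k) = Add(-2, Mul(Add(0, Mul(Add(R, R), k)), R)) = Add(-2, Mul(Add(0, Mul(Mul(2, R), k)), R)) = Add(-2, Mul(Add(0, Mul(2, R, k)), R)) = Add(-2, Mul(Mul(2, R, k), R)) = Add(-2, Mul(2, k, Pow(R, 2))))
Function('W')(U, o) = Add(Pow(Add(4, U), Rational(1, 2)), Mul(-1, o))
Mul(Function('W')(Function('w')(-4, -4), -2), Add(13, Function('s')(3))) = Mul(Add(Pow(Add(4, Add(-2, Mul(2, -4, Pow(-4, 2)))), Rational(1, 2)), Mul(-1, -2)), Add(13, Add(7, Mul(-1, Pow(3, 2))))) = Mul(Add(Pow(Add(4, Add(-2, Mul(2, -4, 16))), Rational(1, 2)), 2), Add(13, Add(7, Mul(-1, 9)))) = Mul(Add(Pow(Add(4, Add(-2, -128)), Rational(1, 2)), 2), Add(13, Add(7, -9))) = Mul(Add(Pow(Add(4, -130), Rational(1, 2)), 2), Add(13, -2)) = Mul(Add(Pow(-126, Rational(1, 2)), 2), 11) = Mul(Add(Mul(3, I, Pow(14, Rational(1, 2))), 2), 11) = Mul(Add(2, Mul(3, I, Pow(14, Rational(1, 2)))), 11) = Add(22, Mul(33, I, Pow(14, Rational(1, 2))))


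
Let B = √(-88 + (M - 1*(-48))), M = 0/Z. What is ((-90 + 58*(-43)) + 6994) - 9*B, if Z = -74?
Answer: 4410 - 18*I*√10 ≈ 4410.0 - 56.921*I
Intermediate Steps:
M = 0 (M = 0/(-74) = 0*(-1/74) = 0)
B = 2*I*√10 (B = √(-88 + (0 - 1*(-48))) = √(-88 + (0 + 48)) = √(-88 + 48) = √(-40) = 2*I*√10 ≈ 6.3246*I)
((-90 + 58*(-43)) + 6994) - 9*B = ((-90 + 58*(-43)) + 6994) - 18*I*√10 = ((-90 - 2494) + 6994) - 18*I*√10 = (-2584 + 6994) - 18*I*√10 = 4410 - 18*I*√10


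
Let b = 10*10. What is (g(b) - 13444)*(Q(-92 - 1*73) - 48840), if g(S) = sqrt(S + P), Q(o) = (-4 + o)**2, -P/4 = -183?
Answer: 272630876 - 162232*sqrt(13) ≈ 2.7205e+8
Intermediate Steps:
P = 732 (P = -4*(-183) = 732)
b = 100
g(S) = sqrt(732 + S) (g(S) = sqrt(S + 732) = sqrt(732 + S))
(g(b) - 13444)*(Q(-92 - 1*73) - 48840) = (sqrt(732 + 100) - 13444)*((-4 + (-92 - 1*73))**2 - 48840) = (sqrt(832) - 13444)*((-4 + (-92 - 73))**2 - 48840) = (8*sqrt(13) - 13444)*((-4 - 165)**2 - 48840) = (-13444 + 8*sqrt(13))*((-169)**2 - 48840) = (-13444 + 8*sqrt(13))*(28561 - 48840) = (-13444 + 8*sqrt(13))*(-20279) = 272630876 - 162232*sqrt(13)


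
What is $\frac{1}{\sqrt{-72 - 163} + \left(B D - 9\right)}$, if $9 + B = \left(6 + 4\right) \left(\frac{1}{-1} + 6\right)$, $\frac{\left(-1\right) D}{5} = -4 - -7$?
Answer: $- \frac{624}{389611} - \frac{i \sqrt{235}}{389611} \approx -0.0016016 - 3.9346 \cdot 10^{-5} i$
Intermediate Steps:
$D = -15$ ($D = - 5 \left(-4 - -7\right) = - 5 \left(-4 + 7\right) = \left(-5\right) 3 = -15$)
$B = 41$ ($B = -9 + \left(6 + 4\right) \left(\frac{1}{-1} + 6\right) = -9 + 10 \left(-1 + 6\right) = -9 + 10 \cdot 5 = -9 + 50 = 41$)
$\frac{1}{\sqrt{-72 - 163} + \left(B D - 9\right)} = \frac{1}{\sqrt{-72 - 163} + \left(41 \left(-15\right) - 9\right)} = \frac{1}{\sqrt{-235} - 624} = \frac{1}{i \sqrt{235} - 624} = \frac{1}{-624 + i \sqrt{235}}$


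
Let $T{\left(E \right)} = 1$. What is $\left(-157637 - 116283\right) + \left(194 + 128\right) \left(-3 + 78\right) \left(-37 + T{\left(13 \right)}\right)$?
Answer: $-1143320$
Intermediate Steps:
$\left(-157637 - 116283\right) + \left(194 + 128\right) \left(-3 + 78\right) \left(-37 + T{\left(13 \right)}\right) = \left(-157637 - 116283\right) + \left(194 + 128\right) \left(-3 + 78\right) \left(-37 + 1\right) = -273920 + 322 \cdot 75 \left(-36\right) = -273920 + 322 \left(-2700\right) = -273920 - 869400 = -1143320$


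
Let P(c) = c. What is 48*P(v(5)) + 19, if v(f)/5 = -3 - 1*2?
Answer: -1181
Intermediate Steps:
v(f) = -25 (v(f) = 5*(-3 - 1*2) = 5*(-3 - 2) = 5*(-5) = -25)
48*P(v(5)) + 19 = 48*(-25) + 19 = -1200 + 19 = -1181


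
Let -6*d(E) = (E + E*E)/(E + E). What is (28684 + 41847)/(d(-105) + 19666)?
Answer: 211593/59024 ≈ 3.5849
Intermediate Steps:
d(E) = -(E + E**2)/(12*E) (d(E) = -(E + E*E)/(6*(E + E)) = -(E + E**2)/(6*(2*E)) = -(E + E**2)*1/(2*E)/6 = -(E + E**2)/(12*E))
(28684 + 41847)/(d(-105) + 19666) = (28684 + 41847)/((-1/12 - 1/12*(-105)) + 19666) = 70531/((-1/12 + 35/4) + 19666) = 70531/(26/3 + 19666) = 70531/(59024/3) = 70531*(3/59024) = 211593/59024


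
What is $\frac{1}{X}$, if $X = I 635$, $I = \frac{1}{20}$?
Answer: $\frac{4}{127} \approx 0.031496$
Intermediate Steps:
$I = \frac{1}{20} \approx 0.05$
$X = \frac{127}{4}$ ($X = \frac{1}{20} \cdot 635 = \frac{127}{4} \approx 31.75$)
$\frac{1}{X} = \frac{1}{\frac{127}{4}} = \frac{4}{127}$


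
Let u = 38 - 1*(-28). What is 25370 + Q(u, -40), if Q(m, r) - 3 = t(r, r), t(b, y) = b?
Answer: 25333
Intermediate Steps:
u = 66 (u = 38 + 28 = 66)
Q(m, r) = 3 + r
25370 + Q(u, -40) = 25370 + (3 - 40) = 25370 - 37 = 25333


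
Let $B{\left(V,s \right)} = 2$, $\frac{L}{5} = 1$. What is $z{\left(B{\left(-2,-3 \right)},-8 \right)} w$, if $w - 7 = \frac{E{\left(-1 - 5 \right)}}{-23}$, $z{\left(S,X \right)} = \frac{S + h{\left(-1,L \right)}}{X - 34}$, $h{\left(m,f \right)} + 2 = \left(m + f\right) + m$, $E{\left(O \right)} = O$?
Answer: $- \frac{167}{322} \approx -0.51863$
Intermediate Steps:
$L = 5$ ($L = 5 \cdot 1 = 5$)
$h{\left(m,f \right)} = -2 + f + 2 m$ ($h{\left(m,f \right)} = -2 + \left(\left(m + f\right) + m\right) = -2 + \left(\left(f + m\right) + m\right) = -2 + \left(f + 2 m\right) = -2 + f + 2 m$)
$z{\left(S,X \right)} = \frac{1 + S}{-34 + X}$ ($z{\left(S,X \right)} = \frac{S + \left(-2 + 5 + 2 \left(-1\right)\right)}{X - 34} = \frac{S - -1}{-34 + X} = \frac{S + 1}{-34 + X} = \frac{1 + S}{-34 + X}$)
$w = \frac{167}{23}$ ($w = 7 + \frac{-1 - 5}{-23} = 7 + \left(-1 - 5\right) \left(- \frac{1}{23}\right) = 7 - - \frac{6}{23} = 7 + \frac{6}{23} = \frac{167}{23} \approx 7.2609$)
$z{\left(B{\left(-2,-3 \right)},-8 \right)} w = \frac{1 + 2}{-34 - 8} \cdot \frac{167}{23} = \frac{1}{-42} \cdot 3 \cdot \frac{167}{23} = \left(- \frac{1}{42}\right) 3 \cdot \frac{167}{23} = \left(- \frac{1}{14}\right) \frac{167}{23} = - \frac{167}{322}$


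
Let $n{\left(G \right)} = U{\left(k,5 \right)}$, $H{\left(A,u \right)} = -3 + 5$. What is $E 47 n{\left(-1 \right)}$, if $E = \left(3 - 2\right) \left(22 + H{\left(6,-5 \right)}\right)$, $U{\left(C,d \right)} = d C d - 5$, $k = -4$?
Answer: $-118440$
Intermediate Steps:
$U{\left(C,d \right)} = -5 + C d^{2}$ ($U{\left(C,d \right)} = C d d - 5 = C d^{2} - 5 = -5 + C d^{2}$)
$H{\left(A,u \right)} = 2$
$n{\left(G \right)} = -105$ ($n{\left(G \right)} = -5 - 4 \cdot 5^{2} = -5 - 100 = -105$)
$E = 24$ ($E = \left(3 - 2\right) \left(22 + 2\right) = 1 \cdot 24 = 24$)
$E 47 n{\left(-1 \right)} = 24 \cdot 47 \left(-105\right) = 1128 \left(-105\right) = -118440$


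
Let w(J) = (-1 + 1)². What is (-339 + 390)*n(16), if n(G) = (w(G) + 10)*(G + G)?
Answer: 16320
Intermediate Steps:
w(J) = 0 (w(J) = 0² = 0)
n(G) = 20*G (n(G) = (0 + 10)*(G + G) = 10*(2*G) = 20*G)
(-339 + 390)*n(16) = (-339 + 390)*(20*16) = 51*320 = 16320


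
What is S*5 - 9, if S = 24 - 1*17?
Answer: 26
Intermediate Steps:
S = 7 (S = 24 - 17 = 7)
S*5 - 9 = 7*5 - 9 = 35 - 9 = 26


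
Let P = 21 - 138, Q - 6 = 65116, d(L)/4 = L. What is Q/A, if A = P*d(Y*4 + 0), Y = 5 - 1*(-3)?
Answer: -32561/7488 ≈ -4.3484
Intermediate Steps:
Y = 8 (Y = 5 + 3 = 8)
d(L) = 4*L
Q = 65122 (Q = 6 + 65116 = 65122)
P = -117
A = -14976 (A = -468*(8*4 + 0) = -468*(32 + 0) = -468*32 = -117*128 = -14976)
Q/A = 65122/(-14976) = 65122*(-1/14976) = -32561/7488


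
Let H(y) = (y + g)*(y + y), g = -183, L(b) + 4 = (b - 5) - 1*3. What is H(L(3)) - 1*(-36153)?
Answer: 39609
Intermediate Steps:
L(b) = -12 + b (L(b) = -4 + ((b - 5) - 1*3) = -4 + ((-5 + b) - 3) = -4 + (-8 + b) = -12 + b)
H(y) = 2*y*(-183 + y) (H(y) = (y - 183)*(y + y) = (-183 + y)*(2*y) = 2*y*(-183 + y))
H(L(3)) - 1*(-36153) = 2*(-12 + 3)*(-183 + (-12 + 3)) - 1*(-36153) = 2*(-9)*(-183 - 9) + 36153 = 2*(-9)*(-192) + 36153 = 3456 + 36153 = 39609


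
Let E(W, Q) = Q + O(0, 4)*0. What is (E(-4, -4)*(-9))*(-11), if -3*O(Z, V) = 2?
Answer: -396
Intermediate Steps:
O(Z, V) = -⅔ (O(Z, V) = -⅓*2 = -⅔)
E(W, Q) = Q (E(W, Q) = Q - ⅔*0 = Q + 0 = Q)
(E(-4, -4)*(-9))*(-11) = -4*(-9)*(-11) = 36*(-11) = -396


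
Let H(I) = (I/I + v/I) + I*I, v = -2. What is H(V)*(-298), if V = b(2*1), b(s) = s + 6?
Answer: -38591/2 ≈ -19296.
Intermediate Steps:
b(s) = 6 + s
V = 8 (V = 6 + 2*1 = 6 + 2 = 8)
H(I) = 1 + I² - 2/I (H(I) = (I/I - 2/I) + I*I = (1 - 2/I) + I² = 1 + I² - 2/I)
H(V)*(-298) = ((-2 + 8 + 8³)/8)*(-298) = ((-2 + 8 + 512)/8)*(-298) = ((⅛)*518)*(-298) = (259/4)*(-298) = -38591/2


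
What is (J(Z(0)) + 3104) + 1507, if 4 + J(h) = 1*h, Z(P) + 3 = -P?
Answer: 4604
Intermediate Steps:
Z(P) = -3 - P
J(h) = -4 + h (J(h) = -4 + 1*h = -4 + h)
(J(Z(0)) + 3104) + 1507 = ((-4 + (-3 - 1*0)) + 3104) + 1507 = ((-4 + (-3 + 0)) + 3104) + 1507 = ((-4 - 3) + 3104) + 1507 = (-7 + 3104) + 1507 = 3097 + 1507 = 4604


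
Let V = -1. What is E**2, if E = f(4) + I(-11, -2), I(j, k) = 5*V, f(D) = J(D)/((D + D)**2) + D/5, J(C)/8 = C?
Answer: 1369/100 ≈ 13.690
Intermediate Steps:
J(C) = 8*C
f(D) = 2/D + D/5 (f(D) = (8*D)/((D + D)**2) + D/5 = (8*D)/((2*D)**2) + D*(1/5) = (8*D)/((4*D**2)) + D/5 = (8*D)*(1/(4*D**2)) + D/5 = 2/D + D/5)
I(j, k) = -5 (I(j, k) = 5*(-1) = -5)
E = -37/10 (E = (2/4 + (1/5)*4) - 5 = (2*(1/4) + 4/5) - 5 = (1/2 + 4/5) - 5 = 13/10 - 5 = -37/10 ≈ -3.7000)
E**2 = (-37/10)**2 = 1369/100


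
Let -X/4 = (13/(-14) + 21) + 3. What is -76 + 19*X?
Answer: -12806/7 ≈ -1829.4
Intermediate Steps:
X = -646/7 (X = -4*((13/(-14) + 21) + 3) = -4*((13*(-1/14) + 21) + 3) = -4*((-13/14 + 21) + 3) = -4*(281/14 + 3) = -4*323/14 = -646/7 ≈ -92.286)
-76 + 19*X = -76 + 19*(-646/7) = -76 - 12274/7 = -12806/7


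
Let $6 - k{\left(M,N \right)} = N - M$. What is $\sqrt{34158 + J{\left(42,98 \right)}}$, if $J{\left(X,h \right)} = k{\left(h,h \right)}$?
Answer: $6 \sqrt{949} \approx 184.83$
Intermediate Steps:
$k{\left(M,N \right)} = 6 + M - N$ ($k{\left(M,N \right)} = 6 - \left(N - M\right) = 6 + \left(M - N\right) = 6 + M - N$)
$J{\left(X,h \right)} = 6$ ($J{\left(X,h \right)} = 6 + h - h = 6$)
$\sqrt{34158 + J{\left(42,98 \right)}} = \sqrt{34158 + 6} = \sqrt{34164} = 6 \sqrt{949}$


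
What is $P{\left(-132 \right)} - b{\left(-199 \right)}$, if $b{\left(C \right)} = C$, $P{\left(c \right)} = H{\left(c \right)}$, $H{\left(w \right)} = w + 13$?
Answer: $80$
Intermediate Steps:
$H{\left(w \right)} = 13 + w$
$P{\left(c \right)} = 13 + c$
$P{\left(-132 \right)} - b{\left(-199 \right)} = \left(13 - 132\right) - -199 = -119 + 199 = 80$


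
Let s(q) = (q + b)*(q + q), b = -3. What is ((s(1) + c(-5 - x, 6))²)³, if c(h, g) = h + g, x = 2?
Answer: 15625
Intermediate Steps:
s(q) = 2*q*(-3 + q) (s(q) = (q - 3)*(q + q) = (-3 + q)*(2*q) = 2*q*(-3 + q))
c(h, g) = g + h
((s(1) + c(-5 - x, 6))²)³ = ((2*1*(-3 + 1) + (6 + (-5 - 1*2)))²)³ = ((2*1*(-2) + (6 + (-5 - 2)))²)³ = ((-4 + (6 - 7))²)³ = ((-4 - 1)²)³ = ((-5)²)³ = 25³ = 15625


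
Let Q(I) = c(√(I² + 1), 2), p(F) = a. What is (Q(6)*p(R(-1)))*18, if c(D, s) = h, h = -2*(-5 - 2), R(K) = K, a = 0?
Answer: 0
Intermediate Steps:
p(F) = 0
h = 14 (h = -2*(-7) = 14)
c(D, s) = 14
Q(I) = 14
(Q(6)*p(R(-1)))*18 = (14*0)*18 = 0*18 = 0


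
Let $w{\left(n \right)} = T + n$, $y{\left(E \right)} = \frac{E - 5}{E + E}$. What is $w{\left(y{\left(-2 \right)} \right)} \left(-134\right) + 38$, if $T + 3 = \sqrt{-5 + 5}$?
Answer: $\frac{411}{2} \approx 205.5$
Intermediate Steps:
$y{\left(E \right)} = \frac{-5 + E}{2 E}$
$T = -3$ ($T = -3 + \sqrt{-5 + 5} = -3 + \sqrt{0} = -3 + 0 = -3$)
$w{\left(n \right)} = -3 + n$
$w{\left(y{\left(-2 \right)} \right)} \left(-134\right) + 38 = \left(-3 + \frac{-5 - 2}{2 \left(-2\right)}\right) \left(-134\right) + 38 = \left(-3 + \frac{1}{2} \left(- \frac{1}{2}\right) \left(-7\right)\right) \left(-134\right) + 38 = \left(-3 + \frac{7}{4}\right) \left(-134\right) + 38 = \left(- \frac{5}{4}\right) \left(-134\right) + 38 = \frac{335}{2} + 38 = \frac{411}{2}$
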